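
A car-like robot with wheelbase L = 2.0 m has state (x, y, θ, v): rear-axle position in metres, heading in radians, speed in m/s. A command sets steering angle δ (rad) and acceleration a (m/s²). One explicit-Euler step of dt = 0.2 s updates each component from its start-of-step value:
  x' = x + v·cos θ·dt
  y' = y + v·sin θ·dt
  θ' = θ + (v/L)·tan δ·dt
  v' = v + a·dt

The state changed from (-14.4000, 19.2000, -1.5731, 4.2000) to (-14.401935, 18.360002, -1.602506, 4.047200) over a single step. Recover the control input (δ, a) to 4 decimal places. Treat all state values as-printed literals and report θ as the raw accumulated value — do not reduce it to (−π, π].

a = (v'−v)/dt = (-0.152800)/0.2 = -0.7640
Δθ = θ'−θ = -0.029406;  (v·dt/L) = 4.2000·0.2/2.0 = 0.420000
tan δ = Δθ·L/(v·dt) = -0.070014  →  δ = -0.0699

δ = -0.0699, a = -0.7640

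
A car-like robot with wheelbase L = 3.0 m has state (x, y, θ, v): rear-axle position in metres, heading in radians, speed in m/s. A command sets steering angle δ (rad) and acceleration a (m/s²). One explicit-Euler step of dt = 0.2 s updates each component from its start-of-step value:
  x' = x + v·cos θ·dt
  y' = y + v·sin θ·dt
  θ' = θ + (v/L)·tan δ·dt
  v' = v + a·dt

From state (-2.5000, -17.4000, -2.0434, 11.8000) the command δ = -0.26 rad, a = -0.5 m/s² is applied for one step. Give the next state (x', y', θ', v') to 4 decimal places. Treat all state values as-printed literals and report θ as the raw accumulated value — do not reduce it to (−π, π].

x' = -2.5000 + 11.8000·cos(-2.0434)·0.2 = -3.5743
y' = -17.4000 + 11.8000·sin(-2.0434)·0.2 = -19.5013
θ' = -2.0434 + (11.8000/3.0)·tan(-0.26)·0.2 = -2.2527
v' = 11.8000 − 0.5000·0.2 = 11.7000

(-3.5743, -19.5013, -2.2527, 11.7000)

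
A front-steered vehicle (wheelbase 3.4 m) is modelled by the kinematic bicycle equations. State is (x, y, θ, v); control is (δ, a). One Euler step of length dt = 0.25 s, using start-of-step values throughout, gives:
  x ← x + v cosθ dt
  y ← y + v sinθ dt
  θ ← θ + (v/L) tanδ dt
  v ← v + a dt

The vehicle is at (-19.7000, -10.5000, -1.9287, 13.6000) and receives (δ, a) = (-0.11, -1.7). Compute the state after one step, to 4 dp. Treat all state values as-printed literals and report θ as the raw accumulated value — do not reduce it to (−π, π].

x' = -19.7000 + 13.6000·cos(-1.9287)·0.25 = -20.8911
y' = -10.5000 + 13.6000·sin(-1.9287)·0.25 = -13.6846
θ' = -1.9287 + (13.6000/3.4)·tan(-0.11)·0.25 = -2.0391
v' = 13.6000 − 1.7000·0.25 = 13.1750

(-20.8911, -13.6846, -2.0391, 13.1750)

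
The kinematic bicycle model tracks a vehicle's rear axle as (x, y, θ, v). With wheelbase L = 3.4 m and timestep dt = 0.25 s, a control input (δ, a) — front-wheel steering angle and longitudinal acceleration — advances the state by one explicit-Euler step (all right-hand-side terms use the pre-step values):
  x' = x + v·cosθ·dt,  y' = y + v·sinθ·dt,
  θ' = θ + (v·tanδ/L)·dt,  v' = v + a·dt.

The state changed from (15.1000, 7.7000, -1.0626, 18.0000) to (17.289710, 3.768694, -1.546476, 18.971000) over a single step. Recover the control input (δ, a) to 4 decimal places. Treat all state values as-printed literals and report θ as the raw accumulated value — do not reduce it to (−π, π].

a = (v'−v)/dt = (0.971000)/0.25 = 3.8840
Δθ = θ'−θ = -0.483876;  (v·dt/L) = 18.0000·0.25/3.4 = 1.323529
tan δ = Δθ·L/(v·dt) = -0.365595  →  δ = -0.3505

δ = -0.3505, a = 3.8840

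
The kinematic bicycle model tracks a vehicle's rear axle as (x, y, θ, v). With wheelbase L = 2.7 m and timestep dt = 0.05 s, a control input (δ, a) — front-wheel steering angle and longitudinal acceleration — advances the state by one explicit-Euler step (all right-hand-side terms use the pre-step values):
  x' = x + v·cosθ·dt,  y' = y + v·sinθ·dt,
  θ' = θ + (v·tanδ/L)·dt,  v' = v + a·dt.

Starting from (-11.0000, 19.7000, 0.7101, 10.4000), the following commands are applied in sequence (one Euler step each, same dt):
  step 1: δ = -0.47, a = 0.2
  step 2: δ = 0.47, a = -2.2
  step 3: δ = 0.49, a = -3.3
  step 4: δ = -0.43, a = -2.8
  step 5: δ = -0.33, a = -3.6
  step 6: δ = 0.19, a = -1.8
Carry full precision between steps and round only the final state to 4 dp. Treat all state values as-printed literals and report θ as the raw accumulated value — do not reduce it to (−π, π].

after step 1 (δ=-0.47, a=0.2): (-10.605686, 20.038993, 0.612270, 10.410000)
after step 2 (δ=0.47, a=-2.2): (-10.179737, 20.338138, 0.710194, 10.300000)
after step 3 (δ=0.49, a=-3.3): (-9.789246, 20.673908, 0.811933, 10.135000)
after step 4 (δ=-0.43, a=-2.8): (-9.440552, 21.041615, 0.725857, 9.995000)
after step 5 (δ=-0.33, a=-3.6): (-9.066774, 21.373338, 0.662458, 9.815000)
after step 6 (δ=0.19, a=-1.8): (-8.679826, 21.675177, 0.697414, 9.725000)

(-8.6798, 21.6752, 0.6974, 9.7250)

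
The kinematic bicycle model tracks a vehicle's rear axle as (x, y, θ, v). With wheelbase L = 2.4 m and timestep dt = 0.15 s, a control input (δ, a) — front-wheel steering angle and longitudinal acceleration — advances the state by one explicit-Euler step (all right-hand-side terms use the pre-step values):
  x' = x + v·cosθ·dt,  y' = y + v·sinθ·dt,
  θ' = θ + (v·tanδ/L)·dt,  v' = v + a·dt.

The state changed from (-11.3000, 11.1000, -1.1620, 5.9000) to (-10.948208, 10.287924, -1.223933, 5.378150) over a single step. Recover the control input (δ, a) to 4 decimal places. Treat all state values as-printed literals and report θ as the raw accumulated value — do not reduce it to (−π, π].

a = (v'−v)/dt = (-0.521850)/0.15 = -3.4790
Δθ = θ'−θ = -0.061933;  (v·dt/L) = 5.9000·0.15/2.4 = 0.368750
tan δ = Δθ·L/(v·dt) = -0.167954  →  δ = -0.1664

δ = -0.1664, a = -3.4790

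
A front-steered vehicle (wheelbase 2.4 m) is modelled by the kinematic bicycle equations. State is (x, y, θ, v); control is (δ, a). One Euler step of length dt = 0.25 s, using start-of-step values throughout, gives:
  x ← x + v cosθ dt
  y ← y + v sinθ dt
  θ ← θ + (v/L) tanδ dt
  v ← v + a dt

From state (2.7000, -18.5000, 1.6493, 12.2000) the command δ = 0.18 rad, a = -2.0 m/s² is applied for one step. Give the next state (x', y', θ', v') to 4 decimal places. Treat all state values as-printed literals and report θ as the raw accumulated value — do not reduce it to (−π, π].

x' = 2.7000 + 12.2000·cos(1.6493)·0.25 = 2.4608
y' = -18.5000 + 12.2000·sin(1.6493)·0.25 = -15.4594
θ' = 1.6493 + (12.2000/2.4)·tan(0.18)·0.25 = 1.8806
v' = 12.2000 − 2.0000·0.25 = 11.7000

(2.4608, -15.4594, 1.8806, 11.7000)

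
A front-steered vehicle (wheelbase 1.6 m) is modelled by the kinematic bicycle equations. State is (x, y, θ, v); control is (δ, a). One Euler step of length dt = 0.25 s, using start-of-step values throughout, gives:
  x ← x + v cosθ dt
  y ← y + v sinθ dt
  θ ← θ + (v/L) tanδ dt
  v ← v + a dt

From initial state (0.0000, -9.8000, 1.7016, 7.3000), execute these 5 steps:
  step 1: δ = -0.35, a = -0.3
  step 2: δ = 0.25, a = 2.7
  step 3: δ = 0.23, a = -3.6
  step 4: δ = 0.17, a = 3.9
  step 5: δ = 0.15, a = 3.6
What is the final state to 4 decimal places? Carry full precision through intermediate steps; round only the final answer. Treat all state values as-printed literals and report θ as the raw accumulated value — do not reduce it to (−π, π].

after step 1 (δ=-0.35, a=-0.3): (-0.238037, -7.990590, 1.285239, 7.225000)
after step 2 (δ=0.25, a=2.7): (0.270769, -6.257485, 1.573496, 7.900000)
after step 3 (δ=0.23, a=-3.6): (0.265437, -4.282492, 1.862517, 7.000000)
after step 4 (δ=0.17, a=3.9): (-0.237865, -2.606429, 2.050267, 7.975000)
after step 5 (δ=0.15, a=3.6): (-1.157600, -0.837495, 2.238595, 8.875000)

(-1.1576, -0.8375, 2.2386, 8.8750)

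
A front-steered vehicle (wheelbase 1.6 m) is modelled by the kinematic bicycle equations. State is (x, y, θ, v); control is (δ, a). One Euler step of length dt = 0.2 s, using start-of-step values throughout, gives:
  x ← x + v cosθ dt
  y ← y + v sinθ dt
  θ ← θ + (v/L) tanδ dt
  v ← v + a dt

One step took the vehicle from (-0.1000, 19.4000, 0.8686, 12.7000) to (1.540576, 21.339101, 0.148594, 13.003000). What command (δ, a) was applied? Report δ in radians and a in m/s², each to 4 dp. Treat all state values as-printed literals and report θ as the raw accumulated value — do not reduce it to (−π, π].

δ = -0.4258, a = 1.5150

a = (v'−v)/dt = (0.303000)/0.2 = 1.5150
Δθ = θ'−θ = -0.720006;  (v·dt/L) = 12.7000·0.2/1.6 = 1.587500
tan δ = Δθ·L/(v·dt) = -0.453547  →  δ = -0.4258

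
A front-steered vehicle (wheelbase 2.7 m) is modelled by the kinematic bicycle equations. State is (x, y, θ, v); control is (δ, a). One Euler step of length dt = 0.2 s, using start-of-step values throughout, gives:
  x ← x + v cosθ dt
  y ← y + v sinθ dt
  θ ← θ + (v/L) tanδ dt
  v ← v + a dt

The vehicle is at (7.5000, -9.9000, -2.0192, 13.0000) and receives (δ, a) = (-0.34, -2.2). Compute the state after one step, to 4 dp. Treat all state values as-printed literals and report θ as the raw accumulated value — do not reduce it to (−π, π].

(6.3728, -12.2430, -2.3598, 12.5600)

x' = 7.5000 + 13.0000·cos(-2.0192)·0.2 = 6.3728
y' = -9.9000 + 13.0000·sin(-2.0192)·0.2 = -12.2430
θ' = -2.0192 + (13.0000/2.7)·tan(-0.34)·0.2 = -2.3598
v' = 13.0000 − 2.2000·0.2 = 12.5600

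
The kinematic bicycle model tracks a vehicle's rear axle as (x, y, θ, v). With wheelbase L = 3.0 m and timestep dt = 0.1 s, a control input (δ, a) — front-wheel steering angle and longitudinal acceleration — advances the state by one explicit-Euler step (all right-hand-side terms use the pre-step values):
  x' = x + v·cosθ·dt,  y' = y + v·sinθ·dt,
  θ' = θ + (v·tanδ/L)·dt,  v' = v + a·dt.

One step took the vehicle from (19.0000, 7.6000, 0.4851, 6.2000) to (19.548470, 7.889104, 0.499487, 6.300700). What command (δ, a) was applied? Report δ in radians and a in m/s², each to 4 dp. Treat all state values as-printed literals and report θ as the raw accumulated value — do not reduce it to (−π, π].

a = (v'−v)/dt = (0.100700)/0.1 = 1.0070
Δθ = θ'−θ = 0.014387;  (v·dt/L) = 6.2000·0.1/3.0 = 0.206667
tan δ = Δθ·L/(v·dt) = 0.069615  →  δ = 0.0695

δ = 0.0695, a = 1.0070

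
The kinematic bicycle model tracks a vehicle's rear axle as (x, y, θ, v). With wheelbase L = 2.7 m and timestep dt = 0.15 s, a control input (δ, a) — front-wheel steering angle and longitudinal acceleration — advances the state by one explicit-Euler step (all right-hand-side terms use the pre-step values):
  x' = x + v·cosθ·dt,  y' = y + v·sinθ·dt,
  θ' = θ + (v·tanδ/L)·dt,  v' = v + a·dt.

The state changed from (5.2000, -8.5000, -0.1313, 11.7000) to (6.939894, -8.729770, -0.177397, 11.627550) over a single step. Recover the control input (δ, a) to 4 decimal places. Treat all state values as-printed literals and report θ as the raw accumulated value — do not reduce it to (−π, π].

a = (v'−v)/dt = (-0.072450)/0.15 = -0.4830
Δθ = θ'−θ = -0.046097;  (v·dt/L) = 11.7000·0.15/2.7 = 0.650000
tan δ = Δθ·L/(v·dt) = -0.070918  →  δ = -0.0708

δ = -0.0708, a = -0.4830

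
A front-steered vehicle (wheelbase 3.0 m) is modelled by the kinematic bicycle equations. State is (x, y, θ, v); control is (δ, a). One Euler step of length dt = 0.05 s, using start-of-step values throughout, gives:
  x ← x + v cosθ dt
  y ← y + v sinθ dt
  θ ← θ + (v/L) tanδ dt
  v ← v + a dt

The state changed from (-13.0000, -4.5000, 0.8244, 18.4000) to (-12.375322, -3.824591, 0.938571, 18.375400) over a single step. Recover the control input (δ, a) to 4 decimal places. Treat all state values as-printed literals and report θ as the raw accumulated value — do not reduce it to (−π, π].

δ = 0.3564, a = -0.4920

a = (v'−v)/dt = (-0.024600)/0.05 = -0.4920
Δθ = θ'−θ = 0.114171;  (v·dt/L) = 18.4000·0.05/3.0 = 0.306667
tan δ = Δθ·L/(v·dt) = 0.372297  →  δ = 0.3564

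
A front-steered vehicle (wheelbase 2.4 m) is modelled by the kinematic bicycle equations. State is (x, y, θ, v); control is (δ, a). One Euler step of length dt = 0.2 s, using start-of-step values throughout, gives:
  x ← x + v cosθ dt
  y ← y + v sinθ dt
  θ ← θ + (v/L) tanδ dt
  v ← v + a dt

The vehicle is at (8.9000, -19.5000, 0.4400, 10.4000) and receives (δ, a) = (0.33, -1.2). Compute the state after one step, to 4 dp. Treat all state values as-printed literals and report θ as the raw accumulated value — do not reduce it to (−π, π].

x' = 8.9000 + 10.4000·cos(0.4400)·0.2 = 10.7819
y' = -19.5000 + 10.4000·sin(0.4400)·0.2 = -18.6140
θ' = 0.4400 + (10.4000/2.4)·tan(0.33)·0.2 = 0.7369
v' = 10.4000 − 1.2000·0.2 = 10.1600

(10.7819, -18.6140, 0.7369, 10.1600)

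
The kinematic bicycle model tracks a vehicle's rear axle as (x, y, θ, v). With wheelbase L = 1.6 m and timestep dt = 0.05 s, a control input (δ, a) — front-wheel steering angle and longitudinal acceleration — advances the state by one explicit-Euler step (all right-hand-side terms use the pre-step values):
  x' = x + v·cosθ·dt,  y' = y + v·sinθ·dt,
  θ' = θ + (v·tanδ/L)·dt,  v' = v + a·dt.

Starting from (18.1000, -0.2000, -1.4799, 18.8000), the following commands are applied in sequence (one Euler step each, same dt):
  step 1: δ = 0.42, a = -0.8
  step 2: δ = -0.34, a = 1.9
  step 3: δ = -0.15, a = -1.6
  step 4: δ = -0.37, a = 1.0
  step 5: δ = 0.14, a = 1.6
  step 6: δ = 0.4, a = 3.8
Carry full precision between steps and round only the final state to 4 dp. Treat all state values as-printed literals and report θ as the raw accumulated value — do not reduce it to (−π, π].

after step 1 (δ=0.42, a=-0.8): (18.185325, -1.136119, -1.217539, 18.760000)
after step 2 (δ=-0.34, a=1.9): (18.509832, -2.016199, -1.424917, 18.855000)
after step 3 (δ=-0.15, a=-1.6): (18.646872, -2.948935, -1.513969, 18.775000)
after step 4 (δ=-0.37, a=1.0): (18.700191, -3.886170, -1.741535, 18.825000)
after step 5 (δ=0.14, a=1.6): (18.540263, -4.813733, -1.658633, 18.905000)
after step 6 (δ=0.4, a=3.8): (18.457341, -5.755339, -1.408855, 19.095000)

(18.4573, -5.7553, -1.4089, 19.0950)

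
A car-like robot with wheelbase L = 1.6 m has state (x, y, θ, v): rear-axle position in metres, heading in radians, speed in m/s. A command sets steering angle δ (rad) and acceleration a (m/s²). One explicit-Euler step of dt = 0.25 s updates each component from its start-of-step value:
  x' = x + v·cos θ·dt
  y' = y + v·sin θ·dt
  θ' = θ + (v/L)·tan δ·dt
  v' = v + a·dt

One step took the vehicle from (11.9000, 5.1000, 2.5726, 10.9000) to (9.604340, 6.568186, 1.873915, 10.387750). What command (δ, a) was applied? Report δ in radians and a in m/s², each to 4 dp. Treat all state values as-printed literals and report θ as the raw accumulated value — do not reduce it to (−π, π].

δ = -0.3893, a = -2.0490

a = (v'−v)/dt = (-0.512250)/0.25 = -2.0490
Δθ = θ'−θ = -0.698685;  (v·dt/L) = 10.9000·0.25/1.6 = 1.703125
tan δ = Δθ·L/(v·dt) = -0.410237  →  δ = -0.3893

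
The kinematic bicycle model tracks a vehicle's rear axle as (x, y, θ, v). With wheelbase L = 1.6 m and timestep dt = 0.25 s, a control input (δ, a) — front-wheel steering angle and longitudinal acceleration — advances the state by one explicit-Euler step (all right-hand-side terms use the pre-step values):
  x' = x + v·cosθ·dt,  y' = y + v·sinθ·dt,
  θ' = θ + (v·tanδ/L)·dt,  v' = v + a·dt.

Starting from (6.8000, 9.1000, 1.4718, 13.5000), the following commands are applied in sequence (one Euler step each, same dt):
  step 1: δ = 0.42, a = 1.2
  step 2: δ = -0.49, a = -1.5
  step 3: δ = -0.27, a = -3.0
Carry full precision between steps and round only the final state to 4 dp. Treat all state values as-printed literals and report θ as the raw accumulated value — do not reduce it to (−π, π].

(5.5723, 17.9527, 0.6831, 12.6750)

after step 1 (δ=0.42, a=1.2): (7.133567, 12.458476, 2.413789, 13.800000)
after step 2 (δ=-0.49, a=-1.5): (4.557669, 14.753524, 1.263671, 13.425000)
after step 3 (δ=-0.27, a=-3.0): (5.572330, 17.952723, 0.683127, 12.675000)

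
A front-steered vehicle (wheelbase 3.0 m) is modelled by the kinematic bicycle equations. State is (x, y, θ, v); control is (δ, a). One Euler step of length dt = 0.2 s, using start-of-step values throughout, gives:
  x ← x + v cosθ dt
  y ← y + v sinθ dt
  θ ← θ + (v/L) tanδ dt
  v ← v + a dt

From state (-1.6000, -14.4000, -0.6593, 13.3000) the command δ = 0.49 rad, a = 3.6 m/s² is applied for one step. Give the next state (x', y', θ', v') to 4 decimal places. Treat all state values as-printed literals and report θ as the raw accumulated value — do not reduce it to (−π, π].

x' = -1.6000 + 13.3000·cos(-0.6593)·0.2 = 0.5025
y' = -14.4000 + 13.3000·sin(-0.6593)·0.2 = -16.0294
θ' = -0.6593 + (13.3000/3.0)·tan(0.49)·0.2 = -0.1864
v' = 13.3000 + 3.6000·0.2 = 14.0200

(0.5025, -16.0294, -0.1864, 14.0200)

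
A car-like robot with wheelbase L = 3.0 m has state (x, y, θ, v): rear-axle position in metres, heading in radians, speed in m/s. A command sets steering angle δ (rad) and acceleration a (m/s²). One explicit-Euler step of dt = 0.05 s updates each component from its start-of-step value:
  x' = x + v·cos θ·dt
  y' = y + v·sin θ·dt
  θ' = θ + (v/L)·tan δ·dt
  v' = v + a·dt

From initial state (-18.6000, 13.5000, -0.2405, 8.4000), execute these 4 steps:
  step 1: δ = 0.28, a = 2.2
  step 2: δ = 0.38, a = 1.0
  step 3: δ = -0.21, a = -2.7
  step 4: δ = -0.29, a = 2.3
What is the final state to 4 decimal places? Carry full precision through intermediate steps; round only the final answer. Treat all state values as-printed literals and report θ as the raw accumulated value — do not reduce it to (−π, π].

after step 1 (δ=0.28, a=2.2): (-18.192088, 13.399961, -0.200242, 8.510000)
after step 2 (δ=0.38, a=1.0): (-17.775090, 13.315326, -0.143592, 8.560000)
after step 3 (δ=-0.21, a=-2.7): (-17.351495, 13.254079, -0.174001, 8.425000)
after step 4 (δ=-0.29, a=2.3): (-16.936606, 13.181151, -0.215903, 8.540000)

(-16.9366, 13.1812, -0.2159, 8.5400)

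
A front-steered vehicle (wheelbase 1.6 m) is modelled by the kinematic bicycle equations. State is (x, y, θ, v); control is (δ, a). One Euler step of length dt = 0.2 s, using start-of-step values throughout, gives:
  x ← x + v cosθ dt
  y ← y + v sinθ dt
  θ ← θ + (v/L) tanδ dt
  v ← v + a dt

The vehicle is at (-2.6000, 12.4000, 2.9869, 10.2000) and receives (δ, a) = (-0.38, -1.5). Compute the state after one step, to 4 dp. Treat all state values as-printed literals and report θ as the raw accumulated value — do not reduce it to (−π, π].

(-4.6156, 12.7143, 2.4776, 9.9000)

x' = -2.6000 + 10.2000·cos(2.9869)·0.2 = -4.6156
y' = 12.4000 + 10.2000·sin(2.9869)·0.2 = 12.7143
θ' = 2.9869 + (10.2000/1.6)·tan(-0.38)·0.2 = 2.4776
v' = 10.2000 − 1.5000·0.2 = 9.9000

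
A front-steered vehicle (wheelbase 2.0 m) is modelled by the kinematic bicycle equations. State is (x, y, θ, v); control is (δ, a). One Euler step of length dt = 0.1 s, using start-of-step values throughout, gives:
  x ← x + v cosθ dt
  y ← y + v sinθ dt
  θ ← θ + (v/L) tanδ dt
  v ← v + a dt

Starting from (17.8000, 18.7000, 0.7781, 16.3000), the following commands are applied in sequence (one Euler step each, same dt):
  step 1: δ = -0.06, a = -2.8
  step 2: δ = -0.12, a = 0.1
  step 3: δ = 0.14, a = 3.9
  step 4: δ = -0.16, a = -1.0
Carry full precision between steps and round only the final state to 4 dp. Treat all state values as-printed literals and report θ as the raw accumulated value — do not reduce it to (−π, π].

after step 1 (δ=-0.06, a=-2.8): (18.960965, 19.844142, 0.729141, 16.020000)
after step 2 (δ=-0.12, a=0.1): (20.155651, 20.911441, 0.632557, 16.030000)
after step 3 (δ=0.14, a=3.9): (21.448500, 21.859149, 0.745506, 16.420000)
after step 4 (δ=-0.16, a=-1.0): (22.654951, 22.972990, 0.613014, 16.320000)

(22.6550, 22.9730, 0.6130, 16.3200)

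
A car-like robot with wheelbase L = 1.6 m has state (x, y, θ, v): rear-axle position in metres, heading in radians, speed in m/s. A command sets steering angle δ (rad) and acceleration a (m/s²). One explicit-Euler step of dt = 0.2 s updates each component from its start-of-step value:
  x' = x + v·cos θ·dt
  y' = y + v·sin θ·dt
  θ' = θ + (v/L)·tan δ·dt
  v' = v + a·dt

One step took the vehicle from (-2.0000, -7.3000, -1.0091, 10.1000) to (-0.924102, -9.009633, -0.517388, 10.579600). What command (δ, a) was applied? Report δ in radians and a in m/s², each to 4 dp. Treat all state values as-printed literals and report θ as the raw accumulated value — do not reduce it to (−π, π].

a = (v'−v)/dt = (0.479600)/0.2 = 2.3980
Δθ = θ'−θ = 0.491712;  (v·dt/L) = 10.1000·0.2/1.6 = 1.262500
tan δ = Δθ·L/(v·dt) = 0.389475  →  δ = 0.3714

δ = 0.3714, a = 2.3980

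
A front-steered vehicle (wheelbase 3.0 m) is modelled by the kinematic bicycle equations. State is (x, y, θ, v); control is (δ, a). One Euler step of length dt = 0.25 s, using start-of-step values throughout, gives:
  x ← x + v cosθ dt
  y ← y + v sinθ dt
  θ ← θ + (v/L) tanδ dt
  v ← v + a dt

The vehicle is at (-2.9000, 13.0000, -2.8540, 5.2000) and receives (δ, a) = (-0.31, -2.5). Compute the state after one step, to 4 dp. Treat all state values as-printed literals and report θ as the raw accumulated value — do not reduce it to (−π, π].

x' = -2.9000 + 5.2000·cos(-2.8540)·0.25 = -4.1466
y' = 13.0000 + 5.2000·sin(-2.8540)·0.25 = 12.6313
θ' = -2.8540 + (5.2000/3.0)·tan(-0.31)·0.25 = -2.9928
v' = 5.2000 − 2.5000·0.25 = 4.5750

(-4.1466, 12.6313, -2.9928, 4.5750)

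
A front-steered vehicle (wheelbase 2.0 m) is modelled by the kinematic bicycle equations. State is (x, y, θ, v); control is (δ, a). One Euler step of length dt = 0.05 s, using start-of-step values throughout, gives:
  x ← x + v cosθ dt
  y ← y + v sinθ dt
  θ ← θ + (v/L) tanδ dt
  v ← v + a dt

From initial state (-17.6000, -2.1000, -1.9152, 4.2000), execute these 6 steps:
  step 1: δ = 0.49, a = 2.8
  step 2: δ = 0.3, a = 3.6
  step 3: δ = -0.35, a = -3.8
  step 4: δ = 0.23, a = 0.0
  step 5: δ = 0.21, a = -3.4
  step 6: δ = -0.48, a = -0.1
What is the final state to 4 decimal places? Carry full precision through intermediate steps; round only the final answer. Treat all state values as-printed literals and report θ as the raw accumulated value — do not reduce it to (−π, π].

after step 1 (δ=0.49, a=2.8): (-17.670903, -2.297668, -1.859194, 4.340000)
after step 2 (δ=0.3, a=3.6): (-17.732622, -2.505706, -1.825631, 4.520000)
after step 3 (δ=-0.35, a=-3.8): (-17.789593, -2.724408, -1.866879, 4.330000)
after step 4 (δ=0.23, a=0.0): (-17.852763, -2.931487, -1.841533, 4.330000)
after step 5 (δ=0.21, a=-3.4): (-17.910664, -3.140101, -1.818461, 4.160000)
after step 6 (δ=-0.48, a=-0.1): (-17.961653, -3.341754, -1.872604, 4.155000)

(-17.9617, -3.3418, -1.8726, 4.1550)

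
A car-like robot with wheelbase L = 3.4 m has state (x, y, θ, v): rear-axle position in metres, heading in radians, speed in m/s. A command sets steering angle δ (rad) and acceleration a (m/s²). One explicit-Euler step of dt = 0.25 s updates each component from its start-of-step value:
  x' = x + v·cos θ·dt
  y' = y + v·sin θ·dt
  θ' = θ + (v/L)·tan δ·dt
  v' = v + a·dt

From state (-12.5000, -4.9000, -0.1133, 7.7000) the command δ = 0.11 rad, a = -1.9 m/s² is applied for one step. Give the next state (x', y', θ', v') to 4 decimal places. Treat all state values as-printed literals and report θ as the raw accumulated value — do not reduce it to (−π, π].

(-10.5873, -5.1176, -0.0508, 7.2250)

x' = -12.5000 + 7.7000·cos(-0.1133)·0.25 = -10.5873
y' = -4.9000 + 7.7000·sin(-0.1133)·0.25 = -5.1176
θ' = -0.1133 + (7.7000/3.4)·tan(0.11)·0.25 = -0.0508
v' = 7.7000 − 1.9000·0.25 = 7.2250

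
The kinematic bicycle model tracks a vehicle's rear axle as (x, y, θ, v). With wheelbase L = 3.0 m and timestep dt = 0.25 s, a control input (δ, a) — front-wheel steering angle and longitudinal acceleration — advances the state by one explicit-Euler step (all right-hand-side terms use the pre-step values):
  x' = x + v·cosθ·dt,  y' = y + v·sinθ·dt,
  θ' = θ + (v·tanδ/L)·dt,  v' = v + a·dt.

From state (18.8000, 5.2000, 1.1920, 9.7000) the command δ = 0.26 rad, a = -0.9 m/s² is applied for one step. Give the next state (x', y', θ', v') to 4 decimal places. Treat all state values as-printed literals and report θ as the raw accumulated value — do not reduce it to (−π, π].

(19.6968, 7.4531, 1.4070, 9.4750)

x' = 18.8000 + 9.7000·cos(1.1920)·0.25 = 19.6968
y' = 5.2000 + 9.7000·sin(1.1920)·0.25 = 7.4531
θ' = 1.1920 + (9.7000/3.0)·tan(0.26)·0.25 = 1.4070
v' = 9.7000 − 0.9000·0.25 = 9.4750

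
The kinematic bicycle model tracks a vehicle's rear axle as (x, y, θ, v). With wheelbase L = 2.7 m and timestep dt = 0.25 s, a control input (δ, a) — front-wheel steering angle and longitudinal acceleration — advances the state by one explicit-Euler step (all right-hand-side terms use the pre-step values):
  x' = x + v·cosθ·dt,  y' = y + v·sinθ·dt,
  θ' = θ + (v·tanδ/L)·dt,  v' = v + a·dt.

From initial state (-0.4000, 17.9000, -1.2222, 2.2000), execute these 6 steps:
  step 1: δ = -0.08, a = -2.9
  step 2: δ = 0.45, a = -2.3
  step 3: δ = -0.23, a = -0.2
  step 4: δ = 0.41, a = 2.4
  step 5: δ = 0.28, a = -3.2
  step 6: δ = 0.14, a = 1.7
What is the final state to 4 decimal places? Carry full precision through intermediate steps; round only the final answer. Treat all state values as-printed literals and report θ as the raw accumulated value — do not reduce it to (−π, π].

(0.2903, 16.1514, -1.1108, 1.0750)

after step 1 (δ=-0.08, a=-2.9): (-0.212132, 17.383081, -1.238531, 1.475000)
after step 2 (δ=0.45, a=-2.3): (-0.091851, 17.034499, -1.172558, 0.900000)
after step 3 (δ=-0.23, a=-0.2): (-0.004597, 16.827106, -1.192070, 0.850000)
after step 4 (δ=0.41, a=2.4): (0.073972, 16.629665, -1.157863, 1.450000)
after step 5 (δ=0.28, a=-3.2): (0.219443, 16.297634, -1.119256, 0.650000)
after step 6 (δ=0.14, a=1.7): (0.290350, 16.151420, -1.110775, 1.075000)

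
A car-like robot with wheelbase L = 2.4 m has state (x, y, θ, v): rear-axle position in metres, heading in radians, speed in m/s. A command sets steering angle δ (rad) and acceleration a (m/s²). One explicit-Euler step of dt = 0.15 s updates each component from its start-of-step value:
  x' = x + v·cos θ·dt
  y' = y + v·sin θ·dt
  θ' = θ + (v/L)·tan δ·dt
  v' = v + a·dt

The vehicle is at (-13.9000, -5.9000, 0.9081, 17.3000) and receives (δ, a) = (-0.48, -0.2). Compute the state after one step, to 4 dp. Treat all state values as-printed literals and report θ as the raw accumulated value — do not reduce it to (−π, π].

x' = -13.9000 + 17.3000·cos(0.9081)·0.15 = -12.3034
y' = -5.9000 + 17.3000·sin(0.9081)·0.15 = -3.8543
θ' = 0.9081 + (17.3000/2.4)·tan(-0.48)·0.15 = 0.3452
v' = 17.3000 − 0.2000·0.15 = 17.2700

(-12.3034, -3.8543, 0.3452, 17.2700)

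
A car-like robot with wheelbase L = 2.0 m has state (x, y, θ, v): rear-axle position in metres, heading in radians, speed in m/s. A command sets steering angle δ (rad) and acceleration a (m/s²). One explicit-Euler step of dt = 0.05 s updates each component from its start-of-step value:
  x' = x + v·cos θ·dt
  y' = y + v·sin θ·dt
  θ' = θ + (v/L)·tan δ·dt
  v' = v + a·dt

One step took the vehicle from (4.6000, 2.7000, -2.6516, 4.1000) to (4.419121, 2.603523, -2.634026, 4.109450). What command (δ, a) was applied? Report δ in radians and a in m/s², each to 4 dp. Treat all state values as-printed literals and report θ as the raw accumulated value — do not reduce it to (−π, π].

a = (v'−v)/dt = (0.009450)/0.05 = 0.1890
Δθ = θ'−θ = 0.017574;  (v·dt/L) = 4.1000·0.05/2.0 = 0.102500
tan δ = Δθ·L/(v·dt) = 0.171454  →  δ = 0.1698

δ = 0.1698, a = 0.1890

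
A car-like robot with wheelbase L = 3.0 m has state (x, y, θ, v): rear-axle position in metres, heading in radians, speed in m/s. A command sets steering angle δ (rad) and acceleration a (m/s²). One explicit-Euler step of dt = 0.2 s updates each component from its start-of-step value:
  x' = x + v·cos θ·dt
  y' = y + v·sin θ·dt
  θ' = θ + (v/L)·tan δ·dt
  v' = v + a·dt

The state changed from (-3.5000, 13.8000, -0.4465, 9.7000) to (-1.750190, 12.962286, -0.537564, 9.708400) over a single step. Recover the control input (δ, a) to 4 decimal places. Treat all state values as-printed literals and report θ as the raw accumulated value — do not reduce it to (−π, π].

δ = -0.1399, a = 0.0420

a = (v'−v)/dt = (0.008400)/0.2 = 0.0420
Δθ = θ'−θ = -0.091064;  (v·dt/L) = 9.7000·0.2/3.0 = 0.646667
tan δ = Δθ·L/(v·dt) = -0.140821  →  δ = -0.1399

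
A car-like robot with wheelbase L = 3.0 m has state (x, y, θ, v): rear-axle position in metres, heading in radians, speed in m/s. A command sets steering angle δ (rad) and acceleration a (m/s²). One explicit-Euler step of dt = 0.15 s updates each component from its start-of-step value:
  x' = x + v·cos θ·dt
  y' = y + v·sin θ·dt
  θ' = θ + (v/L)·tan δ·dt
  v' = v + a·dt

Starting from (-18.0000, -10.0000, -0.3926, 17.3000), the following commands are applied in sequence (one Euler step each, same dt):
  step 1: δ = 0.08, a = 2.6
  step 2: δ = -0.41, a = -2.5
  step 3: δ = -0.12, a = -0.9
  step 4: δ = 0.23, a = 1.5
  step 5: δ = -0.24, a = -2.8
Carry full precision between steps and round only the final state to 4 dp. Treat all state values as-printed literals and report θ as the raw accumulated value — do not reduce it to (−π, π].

(-7.2014, -16.8919, -0.8239, 16.9850)

after step 1 (δ=0.08, a=2.6): (-15.602434, -10.992826, -0.323252, 17.690000)
after step 2 (δ=-0.41, a=-2.5): (-13.086366, -11.835715, -0.707683, 17.315000)
after step 3 (δ=-0.12, a=-0.9): (-11.112794, -13.524123, -0.812075, 17.180000)
after step 4 (δ=0.23, a=1.5): (-9.339833, -15.394293, -0.610946, 17.405000)
after step 5 (δ=-0.24, a=-2.8): (-7.201352, -16.891930, -0.823910, 16.985000)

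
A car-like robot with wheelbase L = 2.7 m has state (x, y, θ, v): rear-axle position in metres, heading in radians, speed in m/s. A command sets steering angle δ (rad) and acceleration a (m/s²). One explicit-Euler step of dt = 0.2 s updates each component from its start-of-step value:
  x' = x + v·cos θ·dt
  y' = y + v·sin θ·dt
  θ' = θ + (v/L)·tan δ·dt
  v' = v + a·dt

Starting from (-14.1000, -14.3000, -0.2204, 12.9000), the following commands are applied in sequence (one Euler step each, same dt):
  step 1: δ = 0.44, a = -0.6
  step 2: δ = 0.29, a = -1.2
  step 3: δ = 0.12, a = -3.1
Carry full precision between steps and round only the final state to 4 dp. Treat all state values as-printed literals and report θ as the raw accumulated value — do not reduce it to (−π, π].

after step 1 (δ=0.44, a=-0.6): (-11.582410, -14.864040, 0.229457, 12.780000)
after step 2 (δ=0.29, a=-1.2): (-9.093403, -14.282681, 0.511954, 12.540000)
after step 3 (δ=0.12, a=-3.1): (-6.906956, -13.054056, 0.623959, 11.920000)

(-6.9070, -13.0541, 0.6240, 11.9200)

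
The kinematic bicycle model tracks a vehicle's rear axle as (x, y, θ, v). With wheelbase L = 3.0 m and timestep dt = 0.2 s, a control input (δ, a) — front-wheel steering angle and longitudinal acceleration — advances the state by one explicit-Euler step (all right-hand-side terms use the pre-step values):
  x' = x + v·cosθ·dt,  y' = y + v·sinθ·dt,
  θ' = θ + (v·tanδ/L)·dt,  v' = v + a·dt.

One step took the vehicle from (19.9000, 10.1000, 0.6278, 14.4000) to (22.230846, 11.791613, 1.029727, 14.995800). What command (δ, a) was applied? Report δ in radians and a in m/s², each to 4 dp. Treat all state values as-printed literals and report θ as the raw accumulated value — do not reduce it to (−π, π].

a = (v'−v)/dt = (0.595800)/0.2 = 2.9790
Δθ = θ'−θ = 0.401927;  (v·dt/L) = 14.4000·0.2/3.0 = 0.960000
tan δ = Δθ·L/(v·dt) = 0.418674  →  δ = 0.3965

δ = 0.3965, a = 2.9790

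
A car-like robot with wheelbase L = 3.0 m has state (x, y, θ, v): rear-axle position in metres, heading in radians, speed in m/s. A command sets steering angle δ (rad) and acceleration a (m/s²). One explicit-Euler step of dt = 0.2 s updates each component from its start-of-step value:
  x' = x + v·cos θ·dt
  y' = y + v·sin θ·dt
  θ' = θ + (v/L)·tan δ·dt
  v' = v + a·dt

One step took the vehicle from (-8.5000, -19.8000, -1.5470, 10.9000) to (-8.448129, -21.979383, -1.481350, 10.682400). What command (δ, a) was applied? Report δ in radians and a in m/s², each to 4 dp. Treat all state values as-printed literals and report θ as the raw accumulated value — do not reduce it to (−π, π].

δ = 0.0901, a = -1.0880

a = (v'−v)/dt = (-0.217600)/0.2 = -1.0880
Δθ = θ'−θ = 0.065650;  (v·dt/L) = 10.9000·0.2/3.0 = 0.726667
tan δ = Δθ·L/(v·dt) = 0.090344  →  δ = 0.0901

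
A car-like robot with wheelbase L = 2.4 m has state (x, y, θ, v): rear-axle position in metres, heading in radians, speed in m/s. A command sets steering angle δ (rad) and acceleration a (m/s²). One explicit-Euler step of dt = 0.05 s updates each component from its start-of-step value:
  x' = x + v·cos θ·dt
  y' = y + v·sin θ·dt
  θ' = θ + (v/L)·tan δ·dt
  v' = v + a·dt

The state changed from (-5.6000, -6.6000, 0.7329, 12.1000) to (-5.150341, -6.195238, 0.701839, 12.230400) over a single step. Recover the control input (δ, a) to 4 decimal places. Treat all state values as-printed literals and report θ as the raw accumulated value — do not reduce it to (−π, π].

δ = -0.1226, a = 2.6080

a = (v'−v)/dt = (0.130400)/0.05 = 2.6080
Δθ = θ'−θ = -0.031061;  (v·dt/L) = 12.1000·0.05/2.4 = 0.252083
tan δ = Δθ·L/(v·dt) = -0.123217  →  δ = -0.1226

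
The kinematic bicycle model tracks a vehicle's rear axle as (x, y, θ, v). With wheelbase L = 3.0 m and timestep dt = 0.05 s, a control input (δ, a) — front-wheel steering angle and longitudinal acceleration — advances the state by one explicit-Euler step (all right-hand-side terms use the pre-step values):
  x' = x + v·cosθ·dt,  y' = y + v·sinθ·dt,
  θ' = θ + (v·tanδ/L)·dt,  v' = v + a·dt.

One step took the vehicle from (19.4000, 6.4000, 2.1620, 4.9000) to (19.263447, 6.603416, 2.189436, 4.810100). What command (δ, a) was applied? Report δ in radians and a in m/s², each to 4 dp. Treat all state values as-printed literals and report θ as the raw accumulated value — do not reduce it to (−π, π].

a = (v'−v)/dt = (-0.089900)/0.05 = -1.7980
Δθ = θ'−θ = 0.027436;  (v·dt/L) = 4.9000·0.05/3.0 = 0.081667
tan δ = Δθ·L/(v·dt) = 0.335951  →  δ = 0.3241

δ = 0.3241, a = -1.7980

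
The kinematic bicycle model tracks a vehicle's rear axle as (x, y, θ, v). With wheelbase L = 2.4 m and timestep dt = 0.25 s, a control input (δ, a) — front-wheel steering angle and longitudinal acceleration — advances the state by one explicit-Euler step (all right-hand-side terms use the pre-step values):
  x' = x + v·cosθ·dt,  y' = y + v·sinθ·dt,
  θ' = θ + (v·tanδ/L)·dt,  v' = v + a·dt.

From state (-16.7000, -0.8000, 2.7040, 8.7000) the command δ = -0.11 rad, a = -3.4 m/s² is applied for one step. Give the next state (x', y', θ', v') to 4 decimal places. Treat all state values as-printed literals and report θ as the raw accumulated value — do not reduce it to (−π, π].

(-18.6701, 0.1217, 2.6039, 7.8500)

x' = -16.7000 + 8.7000·cos(2.7040)·0.25 = -18.6701
y' = -0.8000 + 8.7000·sin(2.7040)·0.25 = 0.1217
θ' = 2.7040 + (8.7000/2.4)·tan(-0.11)·0.25 = 2.6039
v' = 8.7000 − 3.4000·0.25 = 7.8500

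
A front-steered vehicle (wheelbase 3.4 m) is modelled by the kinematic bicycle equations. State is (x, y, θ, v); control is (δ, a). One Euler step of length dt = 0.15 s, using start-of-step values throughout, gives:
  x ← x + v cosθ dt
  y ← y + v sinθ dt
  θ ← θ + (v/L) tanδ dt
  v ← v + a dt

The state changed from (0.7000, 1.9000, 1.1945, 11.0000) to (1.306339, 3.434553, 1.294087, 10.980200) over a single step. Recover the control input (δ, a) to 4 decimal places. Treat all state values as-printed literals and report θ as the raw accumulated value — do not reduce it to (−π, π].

a = (v'−v)/dt = (-0.019800)/0.15 = -0.1320
Δθ = θ'−θ = 0.099587;  (v·dt/L) = 11.0000·0.15/3.4 = 0.485294
tan δ = Δθ·L/(v·dt) = 0.205210  →  δ = 0.2024

δ = 0.2024, a = -0.1320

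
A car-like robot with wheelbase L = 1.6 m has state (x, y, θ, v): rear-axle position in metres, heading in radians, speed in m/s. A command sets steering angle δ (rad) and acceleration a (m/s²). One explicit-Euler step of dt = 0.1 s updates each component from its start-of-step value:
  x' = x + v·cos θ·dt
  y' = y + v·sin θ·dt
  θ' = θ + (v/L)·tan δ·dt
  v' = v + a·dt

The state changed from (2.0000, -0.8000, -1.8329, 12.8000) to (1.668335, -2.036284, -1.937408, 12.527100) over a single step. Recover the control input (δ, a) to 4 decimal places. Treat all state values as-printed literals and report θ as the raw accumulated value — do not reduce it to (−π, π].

a = (v'−v)/dt = (-0.272900)/0.1 = -2.7290
Δθ = θ'−θ = -0.104508;  (v·dt/L) = 12.8000·0.1/1.6 = 0.800000
tan δ = Δθ·L/(v·dt) = -0.130635  →  δ = -0.1299

δ = -0.1299, a = -2.7290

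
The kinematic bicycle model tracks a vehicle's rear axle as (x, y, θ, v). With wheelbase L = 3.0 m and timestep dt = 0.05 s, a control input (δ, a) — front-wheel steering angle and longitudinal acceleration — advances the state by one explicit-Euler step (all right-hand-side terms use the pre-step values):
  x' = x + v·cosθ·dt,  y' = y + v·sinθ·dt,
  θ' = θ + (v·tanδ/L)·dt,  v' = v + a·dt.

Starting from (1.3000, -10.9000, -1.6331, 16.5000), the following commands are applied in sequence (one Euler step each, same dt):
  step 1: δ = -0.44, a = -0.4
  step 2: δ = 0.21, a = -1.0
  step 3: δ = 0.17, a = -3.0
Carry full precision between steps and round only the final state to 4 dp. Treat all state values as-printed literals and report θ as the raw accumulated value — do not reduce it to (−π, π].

after step 1 (δ=-0.44, a=-0.4): (1.248633, -11.723399, -1.762565, 16.480000)
after step 2 (δ=0.21, a=-1.0): (1.091582, -12.532294, -1.704022, 16.430000)
after step 3 (δ=0.17, a=-3.0): (0.982461, -13.346515, -1.657016, 16.280000)

(0.9825, -13.3465, -1.6570, 16.2800)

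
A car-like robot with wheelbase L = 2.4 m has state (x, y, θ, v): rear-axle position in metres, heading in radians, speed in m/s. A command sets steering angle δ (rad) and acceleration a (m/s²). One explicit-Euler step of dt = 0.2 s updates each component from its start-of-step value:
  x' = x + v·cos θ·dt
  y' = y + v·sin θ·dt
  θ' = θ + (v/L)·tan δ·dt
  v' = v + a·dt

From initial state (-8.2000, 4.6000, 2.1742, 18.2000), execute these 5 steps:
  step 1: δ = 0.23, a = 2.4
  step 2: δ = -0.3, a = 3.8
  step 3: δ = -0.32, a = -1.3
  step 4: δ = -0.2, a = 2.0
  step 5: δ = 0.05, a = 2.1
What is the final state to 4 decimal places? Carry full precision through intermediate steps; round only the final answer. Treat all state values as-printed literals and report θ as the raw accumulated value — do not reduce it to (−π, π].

after step 1 (δ=0.23, a=2.4): (-10.265512, 7.597209, 2.529317, 18.680000)
after step 2 (δ=-0.3, a=3.8): (-13.322840, 9.744403, 2.047784, 19.440000)
after step 3 (δ=-0.32, a=-1.3): (-15.107841, 13.198432, 1.510933, 19.180000)
after step 4 (δ=-0.2, a=2.0): (-14.878343, 17.027561, 1.186935, 19.580000)
after step 5 (δ=0.05, a=2.1): (-13.411786, 20.658576, 1.268586, 20.000000)

(-13.4118, 20.6586, 1.2686, 20.0000)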